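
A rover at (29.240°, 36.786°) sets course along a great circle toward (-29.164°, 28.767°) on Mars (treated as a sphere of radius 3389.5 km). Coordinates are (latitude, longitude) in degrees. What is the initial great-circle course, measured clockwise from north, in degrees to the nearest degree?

188°

Δλ = -8.019° = -0.1400 rad.
y = sin Δλ · cos φ₂ = (-0.1395)(0.8732) = -0.1218
x = cos φ₁ sin φ₂ − sin φ₁ cos φ₂ cos Δλ = (0.8726)(-0.4873) − (0.4885)(0.8732)(0.9902) = -0.8476
θ = atan2(y, x) = -171.82°; adding 360° gives 188°.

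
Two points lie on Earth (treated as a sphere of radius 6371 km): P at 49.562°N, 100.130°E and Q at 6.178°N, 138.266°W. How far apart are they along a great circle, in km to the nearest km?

Let φ₁ = 0.8650 rad, φ₂ = 0.1078 rad, and Δλ = 2.1224 rad.
cos c = sin φ₁ sin φ₂ + cos φ₁ cos φ₂ cos Δλ = (0.7611)(0.1076) + (0.6486)(0.9942)(-0.5240) = -0.25603,
so c = arccos(-0.25603) = 1.82971 rad.
Distance = R·c = 6371 × 1.8297 ≈ 11657 km.

11657 km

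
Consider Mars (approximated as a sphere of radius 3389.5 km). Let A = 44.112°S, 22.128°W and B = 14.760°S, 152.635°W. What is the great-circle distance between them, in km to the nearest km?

With latitudes φ₁ = -44.112°, φ₂ = -14.760° and longitude difference Δλ = -130.507°:
cos c = sin φ₁ sin φ₂ + cos φ₁ cos φ₂ cos Δλ = (-0.6961)(-0.2548) + (0.7180)(0.9670)(-0.6495) = -0.27363,
so c = arccos(-0.27363) = 1.84796 rad.
Distance = R·c = 3389.5 × 1.8480 ≈ 6264 km.

6264 km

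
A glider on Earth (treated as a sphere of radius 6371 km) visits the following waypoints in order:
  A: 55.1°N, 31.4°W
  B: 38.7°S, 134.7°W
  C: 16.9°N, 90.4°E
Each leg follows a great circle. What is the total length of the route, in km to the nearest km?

29259 km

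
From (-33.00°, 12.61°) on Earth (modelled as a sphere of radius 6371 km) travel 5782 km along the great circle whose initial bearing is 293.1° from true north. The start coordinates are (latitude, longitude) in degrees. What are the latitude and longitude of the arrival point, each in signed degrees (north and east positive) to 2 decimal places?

Angular distance δ = d/R = 5782/6371 = 0.90755 rad; initial bearing θ = 5.1156 rad.
sin φ₂ = sin φ₁ cos δ + cos φ₁ sin δ cos θ = (-0.5446)(0.6157) + (0.8387)(0.7880)(0.3923) = -0.0760, so φ₂ = -4.36°.
Δλ = atan2(sin θ sin δ cos φ₁, cos δ − sin φ₁ sin φ₂) = atan2(-0.6079, 0.5743) = -46.629°.
λ₂ = 12.610° − 46.629° = -34.02°.

-4.36°, -34.02°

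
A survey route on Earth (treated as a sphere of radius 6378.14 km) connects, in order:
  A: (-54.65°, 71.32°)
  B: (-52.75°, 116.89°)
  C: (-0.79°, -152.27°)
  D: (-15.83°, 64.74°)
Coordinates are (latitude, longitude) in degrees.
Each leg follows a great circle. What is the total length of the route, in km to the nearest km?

28531 km

Leg A→B: central angle 0.4637 rad, distance 2957.6 km.
Leg B→C: central angle 1.5687 rad, distance 10005.4 km.
Leg C→D: central angle 2.4409 rad, distance 15568.6 km.
Total: 2957.6 + 10005.4 + 15568.6 ≈ 28531 km.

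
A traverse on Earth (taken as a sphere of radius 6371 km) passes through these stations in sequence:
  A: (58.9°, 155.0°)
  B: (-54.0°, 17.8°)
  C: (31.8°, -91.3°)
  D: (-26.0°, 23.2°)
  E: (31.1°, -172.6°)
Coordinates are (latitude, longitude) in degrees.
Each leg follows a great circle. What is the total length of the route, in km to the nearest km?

Leg A→B: central angle 2.7276 rad, distance 17377.2 km.
Leg B→C: central angle 2.2016 rad, distance 14026.3 km.
Leg C→D: central angle 2.1505 rad, distance 13700.8 km.
Leg D→E: central angle 2.8838 rad, distance 18372.9 km.
Total: 17377.2 + 14026.3 + 13700.8 + 18372.9 ≈ 63477 km.

63477 km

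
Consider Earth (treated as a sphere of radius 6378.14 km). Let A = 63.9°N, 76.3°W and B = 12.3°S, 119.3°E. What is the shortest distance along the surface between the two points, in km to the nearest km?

Let φ₁ = 1.1153 rad, φ₂ = -0.2147 rad, and Δλ = -2.8693 rad.
Haversine: a = sin²(Δφ/2) + cos φ₁ cos φ₂ sin²(Δλ/2) = 0.3807 + (0.4399)(0.9770)(0.9816) = 0.80266.
Central angle c = 2·arcsin(√a) = 2.22096 rad.
Distance = R·c = 6378.14 × 2.2210 ≈ 14166 km.

14166 km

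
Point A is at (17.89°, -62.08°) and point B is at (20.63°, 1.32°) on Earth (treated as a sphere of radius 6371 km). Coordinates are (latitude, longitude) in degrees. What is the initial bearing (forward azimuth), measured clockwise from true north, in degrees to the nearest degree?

76°

With φ₁ = 0.3122, φ₂ = 0.3601, Δλ = 1.1065 rad, the forward-azimuth formula gives
θ = atan2( sin Δλ cos φ₂ , cos φ₁ sin φ₂ − sin φ₁ cos φ₂ cos Δλ ) = atan2(0.8368, 0.2066) = 76.13°.
So the initial bearing is 76°.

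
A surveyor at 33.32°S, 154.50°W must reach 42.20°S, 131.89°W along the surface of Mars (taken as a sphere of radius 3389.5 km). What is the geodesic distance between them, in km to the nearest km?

1176 km

Let φ₁ = -0.5815 rad, φ₂ = -0.7365 rad, and Δλ = 0.3946 rad.
cos c = sin φ₁ sin φ₂ + cos φ₁ cos φ₂ cos Δλ = (-0.5493)(-0.6717) + (0.8356)(0.7408)(0.9231) = 0.94044,
so c = arccos(0.94044) = 0.34688 rad.
Distance = R·c = 3389.5 × 0.3469 ≈ 1176 km.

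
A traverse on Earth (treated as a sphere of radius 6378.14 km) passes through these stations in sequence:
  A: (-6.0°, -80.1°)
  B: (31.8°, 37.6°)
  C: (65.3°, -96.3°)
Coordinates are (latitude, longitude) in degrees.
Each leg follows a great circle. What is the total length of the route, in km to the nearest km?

Leg A→B: central angle 2.0353 rad, distance 12981.5 km.
Leg B→C: central angle 1.3362 rad, distance 8522.2 km.
Total: 12981.5 + 8522.2 ≈ 21504 km.

21504 km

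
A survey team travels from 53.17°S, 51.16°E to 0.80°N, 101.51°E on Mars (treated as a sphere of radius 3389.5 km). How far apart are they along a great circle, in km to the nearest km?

4035 km

In radians: φ₁ = -0.9280, φ₂ = 0.0140, Δλ = 50.350° = 0.8788 rad.
cos c = sin φ₁ sin φ₂ + cos φ₁ cos φ₂ cos Δλ = (-0.8004)(0.0140) + (0.5994)(0.9999)(0.6381) = 0.37129,
so c = arccos(0.37129) = 1.19040 rad.
Distance = R·c = 3389.5 × 1.1904 ≈ 4035 km.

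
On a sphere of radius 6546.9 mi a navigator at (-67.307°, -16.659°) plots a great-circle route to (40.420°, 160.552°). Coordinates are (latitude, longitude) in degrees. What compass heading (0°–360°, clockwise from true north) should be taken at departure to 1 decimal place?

With φ₁ = -1.1747, φ₂ = 0.7055, Δλ = 3.0929 rad, the forward-azimuth formula gives
θ = atan2( sin Δλ cos φ₂ , cos φ₁ sin φ₂ − sin φ₁ cos φ₂ cos Δλ ) = atan2(0.0370, -0.4514) = 175.31°.
So the initial bearing is 175.3°.

175.3°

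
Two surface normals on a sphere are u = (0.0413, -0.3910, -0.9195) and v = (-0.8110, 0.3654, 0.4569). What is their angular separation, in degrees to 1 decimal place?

u·v = -0.5965; |u| = 1.0000, |v| = 1.0000.
cos θ = (u·v)/(|u||v|) = -0.5965, so θ = 126.6°.

126.6°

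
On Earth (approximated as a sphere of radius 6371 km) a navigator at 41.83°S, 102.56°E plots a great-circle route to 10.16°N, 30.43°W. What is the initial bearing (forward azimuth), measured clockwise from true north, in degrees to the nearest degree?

With φ₁ = -0.7301, φ₂ = 0.1773, Δλ = -2.3211 rad, the forward-azimuth formula gives
θ = atan2( sin Δλ cos φ₂ , cos φ₁ sin φ₂ − sin φ₁ cos φ₂ cos Δλ ) = atan2(-0.7200, -0.3162) = -113.71°.
Adding 360° brings this into [0°, 360°): 246°.

246°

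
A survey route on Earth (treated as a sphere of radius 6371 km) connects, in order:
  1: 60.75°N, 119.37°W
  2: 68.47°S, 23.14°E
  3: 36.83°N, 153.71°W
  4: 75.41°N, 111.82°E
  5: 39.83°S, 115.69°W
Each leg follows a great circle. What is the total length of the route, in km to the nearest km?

56167 km

Leg 1→2: central angle 2.8368 rad, distance 18073.1 km.
Leg 2→3: central angle 2.5885 rad, distance 16491.5 km.
Leg 3→4: central angle 0.9711 rad, distance 6186.8 km.
Leg 4→5: central angle 2.4196 rad, distance 15415.6 km.
Total: 18073.1 + 16491.5 + 6186.8 + 15415.6 ≈ 56167 km.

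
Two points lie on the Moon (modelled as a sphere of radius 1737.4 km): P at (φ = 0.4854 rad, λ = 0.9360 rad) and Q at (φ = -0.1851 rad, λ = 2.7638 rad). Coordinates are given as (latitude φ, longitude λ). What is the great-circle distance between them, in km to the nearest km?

3271 km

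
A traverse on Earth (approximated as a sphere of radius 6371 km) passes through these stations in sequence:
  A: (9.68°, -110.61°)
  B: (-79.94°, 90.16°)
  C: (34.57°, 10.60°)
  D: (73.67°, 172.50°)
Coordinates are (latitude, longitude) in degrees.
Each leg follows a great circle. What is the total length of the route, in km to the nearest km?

Leg A→B: central angle 1.9035 rad, distance 12126.9 km.
Leg B→C: central angle 2.1325 rad, distance 13586.1 km.
Leg C→D: central angle 1.2404 rad, distance 7902.3 km.
Total: 12126.9 + 13586.1 + 7902.3 ≈ 33615 km.

33615 km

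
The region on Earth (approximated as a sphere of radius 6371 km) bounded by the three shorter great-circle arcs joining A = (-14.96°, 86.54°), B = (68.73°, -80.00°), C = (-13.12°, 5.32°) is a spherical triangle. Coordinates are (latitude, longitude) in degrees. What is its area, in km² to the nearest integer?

86591244 km²

Side lengths (central angles): a = 1.7545, b = 1.3672, c = 2.1912 rad; semiperimeter s = 2.6565.
By l'Huilier's theorem, tan(E/4) = √[tan(s/2) tan((s−a)/2) tan((s−b)/2) tan((s−c)/2)], giving spherical excess E = 2.1333 rad.
Area = E·R² = 2.1333 × (6371)² ≈ 86591244 km².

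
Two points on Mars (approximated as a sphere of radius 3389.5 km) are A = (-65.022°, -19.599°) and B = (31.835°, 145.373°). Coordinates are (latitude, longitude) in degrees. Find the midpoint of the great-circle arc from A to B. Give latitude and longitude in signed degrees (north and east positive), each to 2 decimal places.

-39.79°, 131.45°

The central angle between A and B is δ = 2.5403 rad.
With f = 0.5, the slerp weights are sin((1−f)δ)/sin δ = 1.6885 and sin(fδ)/sin δ = 1.6885.
Weighted sum of the unit vectors: (1.6885)·(0.3978,-0.1416,-0.9065) + (1.6885)·(-0.6991,0.4828,0.5275) = (-0.5087, 0.5760, -0.6399).
Converting back: φ = atan2(z, √(x²+y²)) = -39.79°, λ = atan2(y, x) = 131.45°.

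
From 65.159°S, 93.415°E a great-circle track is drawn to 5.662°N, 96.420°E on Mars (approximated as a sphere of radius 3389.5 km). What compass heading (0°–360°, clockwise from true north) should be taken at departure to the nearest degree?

3°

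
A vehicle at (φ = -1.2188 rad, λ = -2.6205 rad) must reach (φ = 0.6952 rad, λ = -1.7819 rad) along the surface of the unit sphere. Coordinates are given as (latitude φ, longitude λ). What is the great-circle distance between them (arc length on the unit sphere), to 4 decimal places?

Let φ₁ = -1.2188 rad, φ₂ = 0.6952 rad, and Δλ = 0.8386 rad.
cos c = sin φ₁ sin φ₂ + cos φ₁ cos φ₂ cos Δλ = (-0.9387)(0.6405) + (0.3448)(0.7679)(0.6685) = -0.42427,
so c = arccos(-0.42427) = 2.00895 rad.
On the unit sphere the arc length equals the central angle: 2.0090.

2.0090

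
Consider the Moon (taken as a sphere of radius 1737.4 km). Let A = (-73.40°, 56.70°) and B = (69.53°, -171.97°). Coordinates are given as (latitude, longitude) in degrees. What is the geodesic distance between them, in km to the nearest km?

4989 km

With latitudes φ₁ = -73.400°, φ₂ = 69.530° and longitude difference Δλ = 131.330°:
cos c = sin φ₁ sin φ₂ + cos φ₁ cos φ₂ cos Δλ = (-0.9583)(0.9369) + (0.2857)(0.3497)(-0.6604) = -0.96379,
so c = arccos(-0.96379) = 2.87166 rad.
Distance = R·c = 1737.4 × 2.8717 ≈ 4989 km.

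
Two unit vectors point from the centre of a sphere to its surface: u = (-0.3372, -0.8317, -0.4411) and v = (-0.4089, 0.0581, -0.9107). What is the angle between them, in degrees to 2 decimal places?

60.58°

u·v = 0.4913; |u| = 1.0000, |v| = 1.0000.
cos θ = (u·v)/(|u||v|) = 0.4913, so θ = 60.58°.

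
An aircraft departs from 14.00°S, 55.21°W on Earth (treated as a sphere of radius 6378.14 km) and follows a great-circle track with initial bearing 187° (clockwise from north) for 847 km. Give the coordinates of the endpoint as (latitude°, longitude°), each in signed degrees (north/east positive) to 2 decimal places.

-21.55°, -56.20°

Angular distance δ = d/R = 847/6378.14 = 0.13280 rad; initial bearing θ = 3.2638 rad.
sin φ₂ = sin φ₁ cos δ + cos φ₁ sin δ cos θ = (-0.2419)(0.9912) + (0.9703)(0.1324)(-0.9925) = -0.3673, so φ₂ = -21.55°.
Δλ = atan2(sin θ sin δ cos φ₁, cos δ − sin φ₁ sin φ₂) = atan2(-0.0157, 0.9023) = -0.994°.
λ₂ = -55.210° − 0.994° = -56.20°.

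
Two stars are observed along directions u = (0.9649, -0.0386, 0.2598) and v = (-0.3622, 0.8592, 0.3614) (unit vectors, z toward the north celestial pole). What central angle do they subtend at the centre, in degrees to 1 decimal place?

106.8°

u·v = -0.2888; |u| = 1.0000, |v| = 1.0000.
cos θ = (u·v)/(|u||v|) = -0.2888, so θ = 106.8°.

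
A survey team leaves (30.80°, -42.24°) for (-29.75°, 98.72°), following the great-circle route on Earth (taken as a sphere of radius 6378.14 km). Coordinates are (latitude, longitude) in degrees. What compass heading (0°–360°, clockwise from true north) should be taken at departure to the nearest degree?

98°

With φ₁ = 0.5376, φ₂ = -0.5192, Δλ = 2.4602 rad, the forward-azimuth formula gives
θ = atan2( sin Δλ cos φ₂ , cos φ₁ sin φ₂ − sin φ₁ cos φ₂ cos Δλ ) = atan2(0.5468, -0.0809) = 98.42°.
So the initial bearing is 98°.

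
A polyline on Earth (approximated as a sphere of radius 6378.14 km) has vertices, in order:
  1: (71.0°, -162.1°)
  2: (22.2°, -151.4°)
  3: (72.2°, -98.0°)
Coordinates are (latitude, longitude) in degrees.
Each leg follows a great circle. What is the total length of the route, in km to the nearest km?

11944 km

Leg 1→2: central angle 0.8587 rad, distance 5476.7 km.
Leg 2→3: central angle 1.0140 rad, distance 6467.2 km.
Total: 5476.7 + 6467.2 ≈ 11944 km.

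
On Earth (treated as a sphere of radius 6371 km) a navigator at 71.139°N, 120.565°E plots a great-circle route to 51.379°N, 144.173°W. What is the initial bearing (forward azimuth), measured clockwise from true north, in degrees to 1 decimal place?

63.7°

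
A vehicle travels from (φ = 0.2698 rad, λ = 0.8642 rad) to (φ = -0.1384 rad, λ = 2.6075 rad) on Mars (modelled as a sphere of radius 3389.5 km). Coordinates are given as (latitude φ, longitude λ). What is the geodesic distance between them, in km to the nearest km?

6009 km

In radians: φ₁ = 0.2698, φ₂ = -0.1384, Δλ = 99.884° = 1.7433 rad.
cos c = sin φ₁ sin φ₂ + cos φ₁ cos φ₂ cos Δλ = (0.2665)(-0.1380) + (0.9638)(0.9904)(-0.1716) = -0.20063,
so c = arccos(-0.20063) = 1.77280 rad.
Distance = R·c = 3389.5 × 1.7728 ≈ 6009 km.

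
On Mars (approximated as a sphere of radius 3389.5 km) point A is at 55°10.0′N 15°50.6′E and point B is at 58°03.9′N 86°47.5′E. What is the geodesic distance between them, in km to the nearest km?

2208 km

Let φ₁ = 0.9628 rad, φ₂ = 1.0134 rad, and Δλ = 1.2383 rad.
cos c = sin φ₁ sin φ₂ + cos φ₁ cos φ₂ cos Δλ = (0.8208)(0.8486) + (0.5712)(0.5290)(0.3264) = 0.79521,
so c = arccos(0.79521) = 0.65144 rad.
Distance = R·c = 3389.5 × 0.6514 ≈ 2208 km.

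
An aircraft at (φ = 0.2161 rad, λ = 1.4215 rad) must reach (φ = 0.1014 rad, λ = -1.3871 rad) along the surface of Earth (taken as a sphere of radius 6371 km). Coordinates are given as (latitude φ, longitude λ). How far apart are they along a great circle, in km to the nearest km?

17093 km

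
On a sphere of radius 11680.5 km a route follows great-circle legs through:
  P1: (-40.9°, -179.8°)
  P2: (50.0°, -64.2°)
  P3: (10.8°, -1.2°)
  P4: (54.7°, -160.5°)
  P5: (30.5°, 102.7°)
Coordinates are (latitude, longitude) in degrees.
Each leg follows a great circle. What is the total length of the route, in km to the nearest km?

77729 km

Leg P1→P2: central angle 2.3624 rad, distance 27594.2 km.
Leg P2→P3: central angle 1.1261 rad, distance 13153.3 km.
Leg P3→P4: central angle 1.9585 rad, distance 22876.1 km.
Leg P4→P5: central angle 1.2076 rad, distance 14105.3 km.
Total: 27594.2 + 13153.3 + 22876.1 + 14105.3 ≈ 77729 km.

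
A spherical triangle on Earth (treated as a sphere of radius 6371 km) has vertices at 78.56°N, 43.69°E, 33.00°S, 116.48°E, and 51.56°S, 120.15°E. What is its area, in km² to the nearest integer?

2966865 km²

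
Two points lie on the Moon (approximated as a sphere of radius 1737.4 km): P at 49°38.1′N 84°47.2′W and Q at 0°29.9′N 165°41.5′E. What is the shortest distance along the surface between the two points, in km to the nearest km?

3096 km

With latitudes φ₁ = 49.635°, φ₂ = 0.498° and longitude difference Δλ = -109.522°:
cos c = sin φ₁ sin φ₂ + cos φ₁ cos φ₂ cos Δλ = (0.7619)(0.0087) + (0.6477)(1.0000)(-0.3342) = -0.20979,
so c = arccos(-0.20979) = 1.78215 rad.
Distance = R·c = 1737.4 × 1.7822 ≈ 3096 km.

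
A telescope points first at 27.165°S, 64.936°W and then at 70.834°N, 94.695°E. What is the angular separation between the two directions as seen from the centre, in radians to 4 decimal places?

2.3533 rad

With latitudes φ₁ = -27.165°, φ₂ = 70.834° and longitude difference Δλ = 159.631°:
Haversine: a = sin²(Δφ/2) + cos φ₁ cos φ₂ sin²(Δλ/2) = 0.5696 + (0.8897)(0.3283)(0.9687) = 0.85254.
Central angle c = 2·arcsin(√a) = 2.35333 rad.
So the angular separation is 2.3533 rad.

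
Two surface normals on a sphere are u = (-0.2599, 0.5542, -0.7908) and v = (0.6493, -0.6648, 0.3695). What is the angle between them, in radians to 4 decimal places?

2.5487 rad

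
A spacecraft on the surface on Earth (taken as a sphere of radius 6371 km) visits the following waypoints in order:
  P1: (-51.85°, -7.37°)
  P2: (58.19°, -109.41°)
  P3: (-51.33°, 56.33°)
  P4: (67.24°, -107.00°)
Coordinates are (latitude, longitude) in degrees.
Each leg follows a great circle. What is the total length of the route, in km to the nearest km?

52131 km

Leg P1→P2: central angle 2.3982 rad, distance 15279.1 km.
Leg P2→P3: central angle 2.9553 rad, distance 18828.1 km.
Leg P3→P4: central angle 2.8290 rad, distance 18023.5 km.
Total: 15279.1 + 18828.1 + 18023.5 ≈ 52131 km.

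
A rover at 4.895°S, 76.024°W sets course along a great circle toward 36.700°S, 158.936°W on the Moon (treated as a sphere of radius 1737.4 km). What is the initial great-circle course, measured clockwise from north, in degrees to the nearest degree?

Δλ = -82.912° = -1.4471 rad.
y = sin Δλ · cos φ₂ = (-0.9924)(0.8018) = -0.7956
x = cos φ₁ sin φ₂ − sin φ₁ cos φ₂ cos Δλ = (0.9964)(-0.5976) − (-0.0853)(0.8018)(0.1234) = -0.5870
θ = atan2(y, x) = -126.42°; adding 360° gives 234°.

234°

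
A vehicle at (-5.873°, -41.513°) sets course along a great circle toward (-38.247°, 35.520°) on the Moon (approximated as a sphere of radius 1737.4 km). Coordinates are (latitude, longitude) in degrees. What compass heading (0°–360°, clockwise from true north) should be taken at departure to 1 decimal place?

With φ₁ = -0.1025, φ₂ = -0.6675, Δλ = 1.3445 rad, the forward-azimuth formula gives
θ = atan2( sin Δλ cos φ₂ , cos φ₁ sin φ₂ − sin φ₁ cos φ₂ cos Δλ ) = atan2(0.7653, -0.5978) = 127.99°.
So the initial bearing is 128.0°.

128.0°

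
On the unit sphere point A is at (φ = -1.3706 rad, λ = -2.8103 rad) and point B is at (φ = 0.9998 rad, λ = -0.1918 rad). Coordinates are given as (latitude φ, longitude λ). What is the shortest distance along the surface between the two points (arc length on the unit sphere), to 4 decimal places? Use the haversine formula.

2.7330

Let φ₁ = -1.3706 rad, φ₂ = 0.9998 rad, and Δλ = 2.6185 rad.
Haversine: a = sin²(Δφ/2) + cos φ₁ cos φ₂ sin²(Δλ/2) = 0.8585 + (0.1989)(0.5405)(0.9331) = 0.95883.
Central angle c = 2·arcsin(√a) = 2.73296 rad.
On the unit sphere the arc length equals the central angle: 2.7330.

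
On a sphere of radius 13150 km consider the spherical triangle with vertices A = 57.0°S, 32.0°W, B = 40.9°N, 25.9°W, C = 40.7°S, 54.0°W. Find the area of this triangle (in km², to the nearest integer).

Side lengths (central angles): a = 1.4922, b = 0.3771, c = 1.7110 rad; semiperimeter s = 1.7902.
By l'Huilier's theorem, tan(E/4) = √[tan(s/2) tan((s−a)/2) tan((s−b)/2) tan((s−c)/2)], giving spherical excess E = 0.3175 rad.
Area = E·R² = 0.3175 × (13150)² ≈ 54897530 km².

54897530 km²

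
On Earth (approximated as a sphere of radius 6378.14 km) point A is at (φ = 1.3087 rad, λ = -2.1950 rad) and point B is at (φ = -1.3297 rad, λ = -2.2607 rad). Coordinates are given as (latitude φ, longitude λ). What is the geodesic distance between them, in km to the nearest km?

Let φ₁ = 1.3087 rad, φ₂ = -1.3297 rad, and Δλ = -0.0657 rad.
cos c = sin φ₁ sin φ₂ + cos φ₁ cos φ₂ cos Δλ = (0.9658)(-0.9711) + (0.2591)(0.2388)(0.9978) = -0.87618,
so c = arccos(-0.87618) = 2.63868 rad.
Distance = R·c = 6378.14 × 2.6387 ≈ 16830 km.

16830 km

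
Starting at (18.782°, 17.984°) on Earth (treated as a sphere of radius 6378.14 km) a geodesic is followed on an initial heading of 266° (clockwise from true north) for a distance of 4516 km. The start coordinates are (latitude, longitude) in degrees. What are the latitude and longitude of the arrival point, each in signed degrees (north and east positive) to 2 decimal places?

Angular distance δ = d/R = 4516/6378.14 = 0.70804 rad; initial bearing θ = 4.6426 rad.
sin φ₂ = sin φ₁ cos δ + cos φ₁ sin δ cos θ = (0.3220)(0.7596) + (0.9468)(0.6503)(-0.0698) = 0.2016, so φ₂ = 11.63°.
Δλ = atan2(sin θ sin δ cos φ₁, cos δ − sin φ₁ sin φ₂) = atan2(-0.6142, 0.6947) = -41.481°.
λ₂ = 17.984° − 41.481° = -23.50°.

11.63°, -23.50°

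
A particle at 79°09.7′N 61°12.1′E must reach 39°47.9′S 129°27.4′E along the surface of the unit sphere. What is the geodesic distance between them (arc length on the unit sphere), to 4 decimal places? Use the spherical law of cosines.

2.1836

In radians: φ₁ = 1.3816, φ₂ = -0.6946, Δλ = 68.255° = 1.1913 rad.
cos c = sin φ₁ sin φ₂ + cos φ₁ cos φ₂ cos Δλ = (0.9822)(-0.6401) + (0.1880)(0.7683)(0.3705) = -0.57515,
so c = arccos(-0.57515) = 2.18358 rad.
On the unit sphere the arc length equals the central angle: 2.1836.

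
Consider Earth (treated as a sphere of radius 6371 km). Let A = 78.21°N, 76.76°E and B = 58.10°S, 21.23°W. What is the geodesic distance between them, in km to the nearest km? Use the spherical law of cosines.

16433 km

Let φ₁ = 1.3650 rad, φ₂ = -1.0140 rad, and Δλ = -1.7102 rad.
cos c = sin φ₁ sin φ₂ + cos φ₁ cos φ₂ cos Δλ = (0.9789)(-0.8490) + (0.2043)(0.5284)(-0.1390) = -0.84607,
so c = arccos(-0.84607) = 2.57936 rad.
Distance = R·c = 6371 × 2.5794 ≈ 16433 km.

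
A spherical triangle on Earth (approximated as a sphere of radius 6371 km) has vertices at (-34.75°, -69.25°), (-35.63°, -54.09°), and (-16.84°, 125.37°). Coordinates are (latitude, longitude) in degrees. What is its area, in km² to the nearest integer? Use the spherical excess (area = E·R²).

17643537 km²

Side lengths (central angles): a = 2.2258, b = 2.2091, c = 0.2166 rad; semiperimeter s = 2.3257.
By l'Huilier's theorem, tan(E/4) = √[tan(s/2) tan((s−a)/2) tan((s−b)/2) tan((s−c)/2)], giving spherical excess E = 0.4347 rad.
Area = E·R² = 0.4347 × (6371)² ≈ 17643537 km².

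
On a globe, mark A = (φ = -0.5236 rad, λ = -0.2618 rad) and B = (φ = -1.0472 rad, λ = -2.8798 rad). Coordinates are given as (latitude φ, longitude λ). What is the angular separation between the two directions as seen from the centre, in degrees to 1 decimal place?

86.7°

With latitudes φ₁ = -30.000°, φ₂ = -60.000° and longitude difference Δλ = -150.000°:
cos c = sin φ₁ sin φ₂ + cos φ₁ cos φ₂ cos Δλ = (-0.5000)(-0.8660) + (0.8660)(0.5000)(-0.8660) = 0.05801,
so c = arccos(0.05801) = 1.51275 rad.
So the angular separation is 86.7°.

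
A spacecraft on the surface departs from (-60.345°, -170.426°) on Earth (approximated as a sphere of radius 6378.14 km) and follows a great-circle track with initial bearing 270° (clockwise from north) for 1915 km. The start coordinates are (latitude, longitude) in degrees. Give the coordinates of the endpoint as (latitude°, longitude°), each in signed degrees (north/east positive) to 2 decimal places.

Angular distance δ = d/R = 1915/6378.14 = 0.30024 rad; initial bearing θ = 4.7124 rad.
sin φ₂ = sin φ₁ cos δ + cos φ₁ sin δ cos θ = (-0.8690)(0.9553) + (0.4948)(0.2958)(-0.0000) = -0.8301, so φ₂ = -56.11°.
Δλ = atan2(sin θ sin δ cos φ₁, cos δ − sin φ₁ sin φ₂) = atan2(-0.1463, 0.2339) = -32.036°.
λ₂ = -170.426° − 32.036° = -202.46° → 157.54° after wrapping to (−180°, 180°].

-56.11°, 157.54°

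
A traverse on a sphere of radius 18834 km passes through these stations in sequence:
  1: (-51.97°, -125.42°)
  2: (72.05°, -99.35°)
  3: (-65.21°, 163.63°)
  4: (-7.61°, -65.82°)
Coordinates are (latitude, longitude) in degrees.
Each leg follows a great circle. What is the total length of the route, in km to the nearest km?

Leg 1→2: central angle 2.1881 rad, distance 41209.8 km.
Leg 2→3: central angle 2.6455 rad, distance 49825.6 km.
Leg 3→4: central angle 1.7213 rad, distance 32419.4 km.
Total: 41209.8 + 49825.6 + 32419.4 ≈ 123455 km.

123455 km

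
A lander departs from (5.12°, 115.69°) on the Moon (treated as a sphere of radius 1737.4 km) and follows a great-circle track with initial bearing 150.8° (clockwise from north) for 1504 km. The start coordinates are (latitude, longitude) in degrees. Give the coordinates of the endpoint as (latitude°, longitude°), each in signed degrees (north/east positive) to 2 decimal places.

Angular distance δ = d/R = 1504/1737.4 = 0.86566 rad; initial bearing θ = 2.6320 rad.
sin φ₂ = sin φ₁ cos δ + cos φ₁ sin δ cos θ = (0.0892)(0.6481) + (0.9960)(0.7615)(-0.8729) = -0.6043, so φ₂ = -37.18°.
Δλ = atan2(sin θ sin δ cos φ₁, cos δ − sin φ₁ sin φ₂) = atan2(0.3700, 0.7021) = 27.792°.
λ₂ = 115.690° + 27.792° = 143.48°.

-37.18°, 143.48°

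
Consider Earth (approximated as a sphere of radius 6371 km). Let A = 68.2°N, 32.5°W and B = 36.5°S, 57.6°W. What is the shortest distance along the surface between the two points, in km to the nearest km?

11829 km

Let φ₁ = 1.1903 rad, φ₂ = -0.6370 rad, and Δλ = -0.4381 rad.
cos c = sin φ₁ sin φ₂ + cos φ₁ cos φ₂ cos Δλ = (0.9285)(-0.5948) + (0.3714)(0.8039)(0.9056) = -0.28195,
so c = arccos(-0.28195) = 1.85662 rad.
Distance = R·c = 6371 × 1.8566 ≈ 11829 km.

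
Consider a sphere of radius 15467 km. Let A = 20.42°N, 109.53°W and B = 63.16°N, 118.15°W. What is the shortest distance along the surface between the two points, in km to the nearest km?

11646 km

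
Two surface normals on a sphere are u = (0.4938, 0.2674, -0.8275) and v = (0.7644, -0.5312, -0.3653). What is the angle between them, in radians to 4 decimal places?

u·v = 0.5377; |u| = 1.0000, |v| = 1.0000.
cos θ = (u·v)/(|u||v|) = 0.5377, so θ = 1.0031 rad.

1.0031 rad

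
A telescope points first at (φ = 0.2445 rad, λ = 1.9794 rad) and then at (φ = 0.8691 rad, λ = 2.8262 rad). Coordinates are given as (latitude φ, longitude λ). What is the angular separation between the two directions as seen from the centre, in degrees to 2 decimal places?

53.15°

With latitudes φ₁ = 14.009°, φ₂ = 49.796° and longitude difference Δλ = 48.518°:
Haversine: a = sin²(Δφ/2) + cos φ₁ cos φ₂ sin²(Δλ/2) = 0.0944 + (0.9703)(0.6455)(0.1688) = 0.20013.
Central angle c = 2·arcsin(√a) = 0.92762 rad.
So the angular separation is 53.15°.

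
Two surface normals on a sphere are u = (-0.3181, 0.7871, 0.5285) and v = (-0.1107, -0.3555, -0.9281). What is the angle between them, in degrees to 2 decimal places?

137.31°

u·v = -0.7351; |u| = 1.0000, |v| = 1.0000.
cos θ = (u·v)/(|u||v|) = -0.7351, so θ = 137.31°.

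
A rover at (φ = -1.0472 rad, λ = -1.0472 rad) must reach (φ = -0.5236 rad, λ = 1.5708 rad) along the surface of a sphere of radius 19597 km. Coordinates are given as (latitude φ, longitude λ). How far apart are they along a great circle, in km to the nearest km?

Let φ₁ = -1.0472 rad, φ₂ = -0.5236 rad, and Δλ = 2.6180 rad.
Haversine: a = sin²(Δφ/2) + cos φ₁ cos φ₂ sin²(Δλ/2) = 0.0670 + (0.5000)(0.8660)(0.9330) = 0.47099.
Central angle c = 2·arcsin(√a) = 1.51275 rad.
Distance = R·c = 19597 × 1.5127 ≈ 29645 km.

29645 km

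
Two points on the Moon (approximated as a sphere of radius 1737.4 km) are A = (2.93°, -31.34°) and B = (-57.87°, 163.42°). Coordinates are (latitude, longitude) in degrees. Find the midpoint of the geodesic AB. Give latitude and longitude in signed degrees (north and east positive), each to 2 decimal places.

Central angle δ = 2.1615 rad. Interpolating on the sphere with fraction f = 0.5:
P = [sin((1−f)δ)·A + sin(fδ)·B] / sin δ = 1.0623·A + 1.0623·B in Cartesian coordinates,
giving P = (0.3646, -0.3906, -0.8453), i.e. latitude -57.70°, longitude -46.97°.

-57.70°, -46.97°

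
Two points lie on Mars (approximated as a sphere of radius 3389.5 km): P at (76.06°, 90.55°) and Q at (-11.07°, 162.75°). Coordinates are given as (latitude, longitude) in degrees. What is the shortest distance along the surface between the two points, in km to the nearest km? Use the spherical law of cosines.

In radians: φ₁ = 1.3275, φ₂ = -0.1932, Δλ = 72.200° = 1.2601 rad.
cos c = sin φ₁ sin φ₂ + cos φ₁ cos φ₂ cos Δλ = (0.9705)(-0.1920) + (0.2409)(0.9814)(0.3057) = -0.11408,
so c = arccos(-0.11408) = 1.68512 rad.
Distance = R·c = 3389.5 × 1.6851 ≈ 5712 km.

5712 km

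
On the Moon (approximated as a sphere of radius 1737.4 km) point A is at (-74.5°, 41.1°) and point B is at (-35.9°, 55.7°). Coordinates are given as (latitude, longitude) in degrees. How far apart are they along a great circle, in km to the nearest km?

With latitudes φ₁ = -74.500°, φ₂ = -35.900° and longitude difference Δλ = 14.600°:
cos c = sin φ₁ sin φ₂ + cos φ₁ cos φ₂ cos Δλ = (-0.9636)(-0.5864) + (0.2672)(0.8100)(0.9677) = 0.77453,
so c = arccos(0.77453) = 0.68482 rad.
Distance = R·c = 1737.4 × 0.6848 ≈ 1190 km.

1190 km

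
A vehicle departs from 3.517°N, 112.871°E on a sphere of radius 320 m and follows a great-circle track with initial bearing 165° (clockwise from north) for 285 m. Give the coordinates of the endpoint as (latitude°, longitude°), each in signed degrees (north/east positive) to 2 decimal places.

Angular distance δ = d/R = 285/320 = 0.89062 rad; initial bearing θ = 2.8798 rad.
sin φ₂ = sin φ₁ cos δ + cos φ₁ sin δ cos θ = (0.0613)(0.6289) + (0.9981)(0.7775)(-0.9659) = -0.7110, so φ₂ = -45.31°.
Δλ = atan2(sin θ sin δ cos φ₁, cos δ − sin φ₁ sin φ₂) = atan2(0.2008, 0.6725) = 16.627°.
λ₂ = 112.871° + 16.627° = 129.50°.

-45.31°, 129.50°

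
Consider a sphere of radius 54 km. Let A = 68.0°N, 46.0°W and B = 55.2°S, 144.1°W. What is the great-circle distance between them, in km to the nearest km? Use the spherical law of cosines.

134 km

With latitudes φ₁ = 68.000°, φ₂ = -55.200° and longitude difference Δλ = -98.100°:
cos c = sin φ₁ sin φ₂ + cos φ₁ cos φ₂ cos Δλ = (0.9272)(-0.8211) + (0.3746)(0.5707)(-0.1409) = -0.79148,
so c = arccos(-0.79148) = 2.48402 rad.
Distance = R·c = 54 × 2.4840 ≈ 134 km.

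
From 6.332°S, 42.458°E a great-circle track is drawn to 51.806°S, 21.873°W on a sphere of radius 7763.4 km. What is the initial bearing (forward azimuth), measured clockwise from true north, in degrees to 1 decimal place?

Δλ = -64.331° = -1.1228 rad.
y = sin Δλ · cos φ₂ = (-0.9013)(0.6183) = -0.5573
x = cos φ₁ sin φ₂ − sin φ₁ cos φ₂ cos Δλ = (0.9939)(-0.7859) − (-0.1103)(0.6183)(0.4332) = -0.7516
θ = atan2(y, x) = -143.44°; adding 360° gives 216.6°.

216.6°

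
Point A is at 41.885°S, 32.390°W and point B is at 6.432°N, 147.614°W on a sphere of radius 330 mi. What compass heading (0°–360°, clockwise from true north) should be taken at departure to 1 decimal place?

With φ₁ = -0.7310, φ₂ = 0.1123, Δλ = -2.0110 rad, the forward-azimuth formula gives
θ = atan2( sin Δλ cos φ₂ , cos φ₁ sin φ₂ − sin φ₁ cos φ₂ cos Δλ ) = atan2(-0.8990, -0.1993) = -102.50°.
Adding 360° brings this into [0°, 360°): 257.5°.

257.5°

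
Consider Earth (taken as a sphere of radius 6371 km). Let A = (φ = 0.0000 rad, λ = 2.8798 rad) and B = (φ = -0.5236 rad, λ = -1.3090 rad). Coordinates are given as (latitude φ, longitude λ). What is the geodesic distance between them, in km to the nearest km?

12861 km

In radians: φ₁ = 0.0000, φ₂ = -0.5236, Δλ = 119.999° = 2.0944 rad.
cos c = sin φ₁ sin φ₂ + cos φ₁ cos φ₂ cos Δλ = (0.0000)(-0.5000) + (1.0000)(0.8660)(-0.5000) = -0.43301,
so c = arccos(-0.43301) = 2.01862 rad.
Distance = R·c = 6371 × 2.0186 ≈ 12861 km.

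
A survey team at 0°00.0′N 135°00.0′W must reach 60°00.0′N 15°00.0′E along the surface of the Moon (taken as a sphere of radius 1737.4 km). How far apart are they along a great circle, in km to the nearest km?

With latitudes φ₁ = 0.000°, φ₂ = 60.000° and longitude difference Δλ = 150.000°:
cos c = sin φ₁ sin φ₂ + cos φ₁ cos φ₂ cos Δλ = (0.0000)(0.8660) + (1.0000)(0.5000)(-0.8660) = -0.43301,
so c = arccos(-0.43301) = 2.01863 rad.
Distance = R·c = 1737.4 × 2.0186 ≈ 3507 km.

3507 km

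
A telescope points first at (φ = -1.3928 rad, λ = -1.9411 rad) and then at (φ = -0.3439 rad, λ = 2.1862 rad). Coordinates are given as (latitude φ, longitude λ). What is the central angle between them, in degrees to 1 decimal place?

Let φ₁ = -1.3928 rad, φ₂ = -0.3439 rad, and Δλ = -2.1559 rad.
cos c = sin φ₁ sin φ₂ + cos φ₁ cos φ₂ cos Δλ = (-0.9842)(-0.3372) + (0.1771)(0.9414)(-0.5523) = 0.23978,
so c = arccos(0.23978) = 1.32866 rad.
So the angular separation is 76.1°.

76.1°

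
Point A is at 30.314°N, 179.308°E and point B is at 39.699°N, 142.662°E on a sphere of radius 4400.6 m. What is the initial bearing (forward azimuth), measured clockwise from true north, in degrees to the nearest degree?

298°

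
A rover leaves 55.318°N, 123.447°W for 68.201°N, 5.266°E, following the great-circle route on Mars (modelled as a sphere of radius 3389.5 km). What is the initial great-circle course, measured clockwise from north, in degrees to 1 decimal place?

21.9°

With φ₁ = 0.9655, φ₂ = 1.1903, Δλ = 2.2465 rad, the forward-azimuth formula gives
θ = atan2( sin Δλ cos φ₂ , cos φ₁ sin φ₂ − sin φ₁ cos φ₂ cos Δλ ) = atan2(0.2898, 0.7193) = 21.94°.
So the initial bearing is 21.9°.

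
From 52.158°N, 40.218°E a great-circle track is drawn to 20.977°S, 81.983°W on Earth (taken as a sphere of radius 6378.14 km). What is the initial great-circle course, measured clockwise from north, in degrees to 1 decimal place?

Δλ = -122.201° = -2.1328 rad.
y = sin Δλ · cos φ₂ = (-0.8462)(0.9337) = -0.7901
x = cos φ₁ sin φ₂ − sin φ₁ cos φ₂ cos Δλ = (0.6135)(-0.3580) − (0.7897)(0.9337)(-0.5329) = 0.1733
θ = atan2(y, x) = -77.63°; adding 360° gives 282.4°.

282.4°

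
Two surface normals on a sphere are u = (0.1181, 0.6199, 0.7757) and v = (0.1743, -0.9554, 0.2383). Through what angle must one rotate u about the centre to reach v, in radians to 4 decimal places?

1.9680 rad

u·v = -0.3868; |u| = 1.0000, |v| = 1.0000.
cos θ = (u·v)/(|u||v|) = -0.3868, so θ = 1.9680 rad.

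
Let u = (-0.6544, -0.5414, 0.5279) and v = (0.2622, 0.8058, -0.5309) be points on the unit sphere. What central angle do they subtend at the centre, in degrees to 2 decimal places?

u·v = -0.8881; |u| = 1.0000, |v| = 1.0000.
cos θ = (u·v)/(|u||v|) = -0.8881, so θ = 152.64°.

152.64°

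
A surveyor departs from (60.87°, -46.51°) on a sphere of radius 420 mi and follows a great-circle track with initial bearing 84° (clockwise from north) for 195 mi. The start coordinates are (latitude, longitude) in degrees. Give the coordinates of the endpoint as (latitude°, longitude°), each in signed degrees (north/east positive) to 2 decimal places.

Angular distance δ = d/R = 195/420 = 0.46429 rad; initial bearing θ = 1.4661 rad.
sin φ₂ = sin φ₁ cos δ + cos φ₁ sin δ cos θ = (0.8735)(0.8941) + (0.4868)(0.4478)(0.1045) = 0.8038, so φ₂ = 53.50°.
Δλ = atan2(sin θ sin δ cos φ₁, cos δ − sin φ₁ sin φ₂) = atan2(0.2168, 0.1920) = 48.473°.
λ₂ = -46.510° + 48.473° = 1.96°.

53.50°, 1.96°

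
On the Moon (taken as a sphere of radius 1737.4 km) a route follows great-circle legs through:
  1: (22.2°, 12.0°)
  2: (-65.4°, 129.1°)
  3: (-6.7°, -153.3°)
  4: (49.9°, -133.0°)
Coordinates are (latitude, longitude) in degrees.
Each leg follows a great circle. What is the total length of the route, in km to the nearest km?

Leg 1→2: central angle 2.1166 rad, distance 3677.4 km.
Leg 2→3: central angle 1.3747 rad, distance 2388.4 km.
Leg 3→4: central angle 1.0347 rad, distance 1797.8 km.
Total: 3677.4 + 2388.4 + 1797.8 ≈ 7864 km.

7864 km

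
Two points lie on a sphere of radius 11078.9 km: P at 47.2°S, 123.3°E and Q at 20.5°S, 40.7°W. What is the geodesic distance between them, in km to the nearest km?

21421 km

In radians: φ₁ = -0.8238, φ₂ = -0.3578, Δλ = -164.000° = -2.8623 rad.
Haversine: a = sin²(Δφ/2) + cos φ₁ cos φ₂ sin²(Δλ/2) = 0.0533 + (0.6794)(0.9367)(0.9806) = 0.67740.
Central angle c = 2·arcsin(√a) = 1.93350 rad.
Distance = R·c = 11078.9 × 1.9335 ≈ 21421 km.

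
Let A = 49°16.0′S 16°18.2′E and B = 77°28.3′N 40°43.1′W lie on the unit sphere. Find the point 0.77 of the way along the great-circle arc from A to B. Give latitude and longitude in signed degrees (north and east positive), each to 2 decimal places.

50.24°, -5.57°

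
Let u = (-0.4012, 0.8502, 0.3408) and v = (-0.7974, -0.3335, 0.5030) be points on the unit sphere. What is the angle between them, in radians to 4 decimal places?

u·v = 0.2078; |u| = 1.0000, |v| = 1.0000.
cos θ = (u·v)/(|u||v|) = 0.2078, so θ = 1.3615 rad.

1.3615 rad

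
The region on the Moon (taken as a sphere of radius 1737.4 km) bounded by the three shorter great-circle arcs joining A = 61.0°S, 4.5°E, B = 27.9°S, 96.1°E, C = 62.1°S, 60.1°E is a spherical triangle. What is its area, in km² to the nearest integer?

Side lengths (central angles): a = 0.7256, b = 0.4484, c = 1.1622 rad; semiperimeter s = 1.1681.
By l'Huilier's theorem, tan(E/4) = √[tan(s/2) tan((s−a)/2) tan((s−b)/2) tan((s−c)/2)], giving spherical excess E = 0.0514 rad.
Area = E·R² = 0.0514 × (1737.4)² ≈ 155176 km².

155176 km²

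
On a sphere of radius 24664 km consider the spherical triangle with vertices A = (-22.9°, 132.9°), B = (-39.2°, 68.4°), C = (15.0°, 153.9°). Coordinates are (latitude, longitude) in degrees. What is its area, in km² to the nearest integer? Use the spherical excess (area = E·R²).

142103008 km²

Side lengths (central angles): a = 1.6758, b = 0.7525, c = 0.9845 rad; semiperimeter s = 1.7064.
By l'Huilier's theorem, tan(E/4) = √[tan(s/2) tan((s−a)/2) tan((s−b)/2) tan((s−c)/2)], giving spherical excess E = 0.2336 rad.
Area = E·R² = 0.2336 × (24664)² ≈ 142103008 km².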